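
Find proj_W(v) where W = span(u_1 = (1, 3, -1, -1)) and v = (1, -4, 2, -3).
proj_W(v) = (-5/6, -5/2, 5/6, 5/6)

Set up U = [u_1 | ... | u_1] ∈ R^(4×1). The projector onto W = col(U) is P = U (U^T U)^(-1) U^T.
Compute U^T U =
  [12],
and U^T v = (-10).
Solve U^T U · c = U^T v for the coefficients: c = (-5/6). The projection is proj_W(v) = U c.
Check: (v - proj_W(v)) · u_1 = 0  (should be 0).
Result: proj_W(v) = (-5/6, -5/2, 5/6, 5/6).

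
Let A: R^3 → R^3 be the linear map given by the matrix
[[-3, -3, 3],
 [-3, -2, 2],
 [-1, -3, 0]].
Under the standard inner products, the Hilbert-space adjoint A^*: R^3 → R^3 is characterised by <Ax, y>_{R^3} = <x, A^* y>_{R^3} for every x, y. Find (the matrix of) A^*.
A^* = A^T =
[[-3, -3, -1],
 [-3, -2, -3],
 [3, 2, 0]]

For real matrices with standard dot products, the defining identity <Ax, y> = <x, A^* y> gives (Ax)^T y = x^T (A^*) y, i.e. x^T A^T y = x^T (A^*) y. Since this holds for all x, y, we must have A^* = A^T. Therefore
A^* =
[[-3, -3, -1],
 [-3, -2, -3],
 [3, 2, 0]].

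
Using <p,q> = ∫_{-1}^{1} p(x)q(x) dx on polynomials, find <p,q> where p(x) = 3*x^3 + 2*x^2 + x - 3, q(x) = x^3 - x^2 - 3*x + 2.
<p,q> = -262/21

Expand the product: p(x)·q(x) = 3*x^6 - x^5 - 10*x^4 - 4*x^3 + 4*x^2 + 11*x - 6.
∫_{-1}^{1} of each monomial x^k gives [2/(k+1) if k even, 0 if k odd]. Integrating term-by-term (or equivalently evaluating the antiderivative F(x) = 3*x^7/7 - x^6/6 - 2*x^5 - x^4 + 4*x^3/3 + 11*x^2/2 - 6*x at the endpoints):
  F(1) − F(−1) = -40/21 − (74/7) = -262/21.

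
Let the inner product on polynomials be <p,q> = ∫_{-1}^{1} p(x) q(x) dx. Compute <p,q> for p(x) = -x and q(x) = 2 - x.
<p,q> = 2/3

Expand the product: p(x)·q(x) = x^2 - 2*x.
∫_{-1}^{1} of each monomial x^k gives [2/(k+1) if k even, 0 if k odd]. Integrating term-by-term (or equivalently evaluating the antiderivative F(x) = x^3/3 - x^2 at the endpoints):
  F(1) − F(−1) = -2/3 − (-4/3) = 2/3.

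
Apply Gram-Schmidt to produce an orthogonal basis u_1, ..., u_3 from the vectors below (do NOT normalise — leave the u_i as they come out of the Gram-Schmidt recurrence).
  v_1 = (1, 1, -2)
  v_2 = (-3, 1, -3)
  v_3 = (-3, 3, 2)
Orthogonal basis:
  u_1 = (1, 1, -2)
  u_2 = (-11/3, 1/3, -5/3)
  u_3 = (-19/49, 171/49, 76/49)

Apply the Gram-Schmidt recurrence
  u_1 = v_1
  u_i = v_i − Σ_{j<i} ((v_i · u_j) / (u_j · u_j)) · u_j.

Step by step this gives:
  u_1 = (1, 1, -2)
  u_2 = (-11/3, 1/3, -5/3)
  u_3 = (-19/49, 171/49, 76/49)

Orthogonality check:
  u_2 · u_1 = 0 (should be 0)
  u_3 · u_1 = 0 (should be 0)
  u_3 · u_2 = 0 (should be 0)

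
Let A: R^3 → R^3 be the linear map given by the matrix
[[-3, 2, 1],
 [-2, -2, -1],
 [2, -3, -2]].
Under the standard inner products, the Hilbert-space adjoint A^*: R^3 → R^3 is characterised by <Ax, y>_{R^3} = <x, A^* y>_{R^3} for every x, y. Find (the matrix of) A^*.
A^* = A^T =
[[-3, -2, 2],
 [2, -2, -3],
 [1, -1, -2]]

For real matrices with standard dot products, the defining identity <Ax, y> = <x, A^* y> gives (Ax)^T y = x^T (A^*) y, i.e. x^T A^T y = x^T (A^*) y. Since this holds for all x, y, we must have A^* = A^T. Therefore
A^* =
[[-3, -2, 2],
 [2, -2, -3],
 [1, -1, -2]].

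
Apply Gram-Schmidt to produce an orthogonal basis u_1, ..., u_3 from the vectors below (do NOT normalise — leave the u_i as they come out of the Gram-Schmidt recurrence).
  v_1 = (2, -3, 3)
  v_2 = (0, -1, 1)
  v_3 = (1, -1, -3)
Orthogonal basis:
  u_1 = (2, -3, 3)
  u_2 = (-6/11, -2/11, 2/11)
  u_3 = (0, -2, -2)

Apply the Gram-Schmidt recurrence
  u_1 = v_1
  u_i = v_i − Σ_{j<i} ((v_i · u_j) / (u_j · u_j)) · u_j.

Step by step this gives:
  u_1 = (2, -3, 3)
  u_2 = (-6/11, -2/11, 2/11)
  u_3 = (0, -2, -2)

Orthogonality check:
  u_2 · u_1 = 0 (should be 0)
  u_3 · u_1 = 0 (should be 0)
  u_3 · u_2 = 0 (should be 0)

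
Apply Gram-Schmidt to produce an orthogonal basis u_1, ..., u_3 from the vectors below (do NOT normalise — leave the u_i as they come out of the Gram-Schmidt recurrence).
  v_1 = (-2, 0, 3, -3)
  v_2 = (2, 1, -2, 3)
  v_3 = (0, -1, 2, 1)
Orthogonal basis:
  u_1 = (-2, 0, 3, -3)
  u_2 = (3/11, 1, 13/22, 9/22)
  u_3 = (6/35, -48/35, 48/35, 44/35)

Apply the Gram-Schmidt recurrence
  u_1 = v_1
  u_i = v_i − Σ_{j<i} ((v_i · u_j) / (u_j · u_j)) · u_j.

Step by step this gives:
  u_1 = (-2, 0, 3, -3)
  u_2 = (3/11, 1, 13/22, 9/22)
  u_3 = (6/35, -48/35, 48/35, 44/35)

Orthogonality check:
  u_2 · u_1 = 0 (should be 0)
  u_3 · u_1 = 0 (should be 0)
  u_3 · u_2 = 0 (should be 0)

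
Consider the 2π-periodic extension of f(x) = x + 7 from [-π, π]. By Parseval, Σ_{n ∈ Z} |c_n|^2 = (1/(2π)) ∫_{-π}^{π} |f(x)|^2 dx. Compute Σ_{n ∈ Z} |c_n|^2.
Σ |c_n|^2 = π^2/3 + 49

Expand and integrate term by term over [-π, π]:
  ∫ (x)^2 dx = 1·(2π^3/3); ∫ 2·1·(7)·x dx = 0 (odd integrand); ∫ 7^2 dx = 49·2π.
So (1/(2π)) ∫_{-π}^{π} (x + 7)^2 dx = 1π^2/3 + 49 = π^2/3 + 49.
Parseval ⇒ Σ |c_n|^2 = π^2/3 + 49.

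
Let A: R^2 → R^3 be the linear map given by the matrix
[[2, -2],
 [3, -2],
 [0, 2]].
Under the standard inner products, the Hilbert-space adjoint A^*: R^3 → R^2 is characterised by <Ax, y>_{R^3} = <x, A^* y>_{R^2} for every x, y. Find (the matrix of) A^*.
A^* = A^T =
[[2, 3, 0],
 [-2, -2, 2]]

For real matrices with standard dot products, the defining identity <Ax, y> = <x, A^* y> gives (Ax)^T y = x^T (A^*) y, i.e. x^T A^T y = x^T (A^*) y. Since this holds for all x, y, we must have A^* = A^T. Therefore
A^* =
[[2, 3, 0],
 [-2, -2, 2]].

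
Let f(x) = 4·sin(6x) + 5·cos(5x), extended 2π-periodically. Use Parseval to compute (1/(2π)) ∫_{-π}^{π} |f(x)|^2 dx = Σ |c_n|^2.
Σ |c_n|^2 = 41/2

Expand |f|^2 and use orthogonality of {sin(nx), cos(mx)} on [-π, π]:
  ∫_{-π}^{π} sin(nx)^2 dx = π, ∫ cos(mx)^2 dx = π, and cross terms integrate to 0.
So ∫_{-π}^{π} f(x)^2 dx = 4^2 · π + 5^2 · π = (16 + 25)π.
Divide by 2π: (16 + 25)/2 = 41/2.
By Parseval, this equals Σ |c_n|^2.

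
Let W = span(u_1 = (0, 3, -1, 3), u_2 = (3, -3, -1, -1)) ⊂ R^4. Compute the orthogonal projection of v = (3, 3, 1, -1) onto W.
proj_W(v) = (165/259, 135/259, -155/259, 35/37)

Set up U = [u_1 | ... | u_2] ∈ R^(4×2). The projector onto W = col(U) is P = U (U^T U)^(-1) U^T.
Compute U^T U =
  [19, -11]
  [-11, 20],
and U^T v = (5, 0).
Solve U^T U · c = U^T v for the coefficients: c = (100/259, 55/259). The projection is proj_W(v) = U c.
Check: (v - proj_W(v)) · u_1 = 0  (should be 0).
Check: (v - proj_W(v)) · u_2 = 0  (should be 0).
Result: proj_W(v) = (165/259, 135/259, -155/259, 35/37).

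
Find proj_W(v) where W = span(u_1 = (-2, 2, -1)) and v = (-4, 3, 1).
proj_W(v) = (-26/9, 26/9, -13/9)

Set up U = [u_1 | ... | u_1] ∈ R^(3×1). The projector onto W = col(U) is P = U (U^T U)^(-1) U^T.
Compute U^T U =
  [9],
and U^T v = (13).
Solve U^T U · c = U^T v for the coefficients: c = (13/9). The projection is proj_W(v) = U c.
Check: (v - proj_W(v)) · u_1 = 0  (should be 0).
Result: proj_W(v) = (-26/9, 26/9, -13/9).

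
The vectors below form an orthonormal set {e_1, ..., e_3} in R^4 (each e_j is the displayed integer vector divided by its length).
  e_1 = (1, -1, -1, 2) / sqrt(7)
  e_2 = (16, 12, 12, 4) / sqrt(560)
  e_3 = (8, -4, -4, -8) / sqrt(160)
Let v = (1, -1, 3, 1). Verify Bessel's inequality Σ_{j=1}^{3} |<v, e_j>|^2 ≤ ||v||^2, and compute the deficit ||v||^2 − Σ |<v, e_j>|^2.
Σ |<v, e_j>|^2 = 4; ||v||^2 = 12; deficit = 8

Write each e_j = u_j / sqrt(<u_j, u_j>) where u_j is the displayed integer vector. Then <v, e_j> = <v, u_j> / sqrt(<u_j, u_j>), so |<v, e_j>|^2 = <v, u_j>^2 / <u_j, u_j>.
Coefficients: <v, e_1> = 1/sqrt(7), <v, e_2> = 44/sqrt(560), <v, e_3> = -8/sqrt(160).
Square and sum: Σ |<v, e_j>|^2 = 4.
Compute ||v||^2 = v·v = 12.
Deficit = 12 − 4 = 8 ≥ 0, confirming Bessel's inequality. (The deficit equals ||v − Σ <v,e_j> e_j||^2, the squared distance from v to span{e_j}.)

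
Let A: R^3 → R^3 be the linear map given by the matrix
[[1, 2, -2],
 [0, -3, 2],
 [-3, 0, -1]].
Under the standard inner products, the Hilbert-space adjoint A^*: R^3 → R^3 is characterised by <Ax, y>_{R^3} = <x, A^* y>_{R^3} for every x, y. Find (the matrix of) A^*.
A^* = A^T =
[[1, 0, -3],
 [2, -3, 0],
 [-2, 2, -1]]

For real matrices with standard dot products, the defining identity <Ax, y> = <x, A^* y> gives (Ax)^T y = x^T (A^*) y, i.e. x^T A^T y = x^T (A^*) y. Since this holds for all x, y, we must have A^* = A^T. Therefore
A^* =
[[1, 0, -3],
 [2, -3, 0],
 [-2, 2, -1]].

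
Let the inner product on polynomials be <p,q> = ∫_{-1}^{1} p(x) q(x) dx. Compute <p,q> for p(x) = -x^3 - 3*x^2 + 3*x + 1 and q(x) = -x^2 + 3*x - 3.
<p,q> = 16/3

Expand the product: p(x)·q(x) = x^5 - 9*x^3 + 17*x^2 - 6*x - 3.
∫_{-1}^{1} of each monomial x^k gives [2/(k+1) if k even, 0 if k odd]. Integrating term-by-term (or equivalently evaluating the antiderivative F(x) = x^6/6 - 9*x^4/4 + 17*x^3/3 - 3*x^2 - 3*x at the endpoints):
  F(1) − F(−1) = -29/12 − (-31/4) = 16/3.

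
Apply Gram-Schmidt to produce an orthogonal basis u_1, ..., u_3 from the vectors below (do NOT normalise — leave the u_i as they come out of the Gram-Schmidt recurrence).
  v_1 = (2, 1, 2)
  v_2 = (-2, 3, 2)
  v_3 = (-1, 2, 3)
Orthogonal basis:
  u_1 = (2, 1, 2)
  u_2 = (-8/3, 8/3, 4/3)
  u_3 = (-1/3, -2/3, 2/3)

Apply the Gram-Schmidt recurrence
  u_1 = v_1
  u_i = v_i − Σ_{j<i} ((v_i · u_j) / (u_j · u_j)) · u_j.

Step by step this gives:
  u_1 = (2, 1, 2)
  u_2 = (-8/3, 8/3, 4/3)
  u_3 = (-1/3, -2/3, 2/3)

Orthogonality check:
  u_2 · u_1 = 0 (should be 0)
  u_3 · u_1 = 0 (should be 0)
  u_3 · u_2 = 0 (should be 0)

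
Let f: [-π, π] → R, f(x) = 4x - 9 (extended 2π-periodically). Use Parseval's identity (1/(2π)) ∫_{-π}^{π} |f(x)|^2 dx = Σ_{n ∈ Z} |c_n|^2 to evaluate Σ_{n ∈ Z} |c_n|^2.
Σ |c_n|^2 = 16π^2/3 + 81

Expand and integrate term by term over [-π, π]:
  ∫ (4x)^2 dx = 16·(2π^3/3); ∫ 2·4·(-9)·x dx = 0 (odd integrand); ∫ (-9)^2 dx = 81·2π.
So (1/(2π)) ∫_{-π}^{π} (4x - 9)^2 dx = 16π^2/3 + 81 = 16π^2/3 + 81.
Parseval ⇒ Σ |c_n|^2 = 16π^2/3 + 81.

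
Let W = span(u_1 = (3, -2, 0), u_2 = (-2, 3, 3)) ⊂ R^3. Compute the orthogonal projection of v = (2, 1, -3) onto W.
proj_W(v) = (34/71, -91/71, -123/71)

Set up U = [u_1 | ... | u_2] ∈ R^(3×2). The projector onto W = col(U) is P = U (U^T U)^(-1) U^T.
Compute U^T U =
  [13, -12]
  [-12, 22],
and U^T v = (4, -10).
Solve U^T U · c = U^T v for the coefficients: c = (-16/71, -41/71). The projection is proj_W(v) = U c.
Check: (v - proj_W(v)) · u_1 = 0  (should be 0).
Check: (v - proj_W(v)) · u_2 = 0  (should be 0).
Result: proj_W(v) = (34/71, -91/71, -123/71).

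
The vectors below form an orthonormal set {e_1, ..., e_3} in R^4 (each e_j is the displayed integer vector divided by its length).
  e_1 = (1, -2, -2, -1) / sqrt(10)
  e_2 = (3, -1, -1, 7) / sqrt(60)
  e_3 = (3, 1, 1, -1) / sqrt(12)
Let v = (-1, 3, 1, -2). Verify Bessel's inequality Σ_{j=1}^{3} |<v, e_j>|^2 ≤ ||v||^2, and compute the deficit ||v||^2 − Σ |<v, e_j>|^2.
Σ |<v, e_j>|^2 = 13; ||v||^2 = 15; deficit = 2

Write each e_j = u_j / sqrt(<u_j, u_j>) where u_j is the displayed integer vector. Then <v, e_j> = <v, u_j> / sqrt(<u_j, u_j>), so |<v, e_j>|^2 = <v, u_j>^2 / <u_j, u_j>.
Coefficients: <v, e_1> = -7/sqrt(10), <v, e_2> = -21/sqrt(60), <v, e_3> = 3/sqrt(12).
Square and sum: Σ |<v, e_j>|^2 = 13.
Compute ||v||^2 = v·v = 15.
Deficit = 15 − 13 = 2 ≥ 0, confirming Bessel's inequality. (The deficit equals ||v − Σ <v,e_j> e_j||^2, the squared distance from v to span{e_j}.)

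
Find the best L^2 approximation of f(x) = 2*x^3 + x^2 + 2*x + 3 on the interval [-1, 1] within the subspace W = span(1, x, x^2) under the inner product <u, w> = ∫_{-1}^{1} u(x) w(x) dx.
g(x) = x^2 + 16*x/5 + 3

The best approximation g ∈ W is the orthogonal projection of f onto W. Writing g = a_0 + a_1 x + a_2 x^2, the coefficients solve the normal equations G · a = b where
  G_{ij} = <φ_i, φ_j> and b_i = <f, φ_i>, with φ_0 = 1, φ_1 = x, φ_2 = x^2.
G =
  [2, 0, 2/3]
  [0, 2/3, 0]
  [2/3, 0, 2/5],
b = (20/3, 32/15, 12/5).
Solving gives a_0 = 3, a_1 = 16/5, a_2 = 1, so
  g(x) = x^2 + 16*x/5 + 3.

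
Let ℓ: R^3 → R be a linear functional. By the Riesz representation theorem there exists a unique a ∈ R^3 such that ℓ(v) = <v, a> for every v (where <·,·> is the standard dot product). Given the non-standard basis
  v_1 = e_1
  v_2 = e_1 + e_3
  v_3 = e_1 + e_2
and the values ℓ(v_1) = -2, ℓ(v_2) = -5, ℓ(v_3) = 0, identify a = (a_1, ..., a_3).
a = (-2, 2, -3)

Write a = (a_1, ..., a_3) in the standard basis. For each basis vector v_i, ℓ(v_i) = <v_i, a> is a linear equation in the a_j's. Collect the n equations into a matrix system V a = ℓ, where row i of V is v_i (expressed in the standard basis). Since V is invertible (lower-triangular with 1s on the diagonal, up to permutation), solve by back-substitution:
  V =
[[1, 0, 0],
 [1, 0, 1],
 [1, 1, 0]]
  V a = (-2, -5, 0)
Solving gives a = (-2, 2, -3).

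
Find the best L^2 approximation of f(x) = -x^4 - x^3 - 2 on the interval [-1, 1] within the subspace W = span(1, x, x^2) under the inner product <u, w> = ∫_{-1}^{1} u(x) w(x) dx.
g(x) = -6*x^2/7 - 3*x/5 - 67/35

The best approximation g ∈ W is the orthogonal projection of f onto W. Writing g = a_0 + a_1 x + a_2 x^2, the coefficients solve the normal equations G · a = b where
  G_{ij} = <φ_i, φ_j> and b_i = <f, φ_i>, with φ_0 = 1, φ_1 = x, φ_2 = x^2.
G =
  [2, 0, 2/3]
  [0, 2/3, 0]
  [2/3, 0, 2/5],
b = (-22/5, -2/5, -34/21).
Solving gives a_0 = -67/35, a_1 = -3/5, a_2 = -6/7, so
  g(x) = -6*x^2/7 - 3*x/5 - 67/35.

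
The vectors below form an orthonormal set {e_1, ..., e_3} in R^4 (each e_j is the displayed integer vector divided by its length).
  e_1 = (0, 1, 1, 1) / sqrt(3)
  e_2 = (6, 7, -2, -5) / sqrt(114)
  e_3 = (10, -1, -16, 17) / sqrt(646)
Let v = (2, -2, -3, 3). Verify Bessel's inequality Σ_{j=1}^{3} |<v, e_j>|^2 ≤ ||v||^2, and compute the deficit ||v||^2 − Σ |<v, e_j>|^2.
Σ |<v, e_j>|^2 = 426/17; ||v||^2 = 26; deficit = 16/17

Write each e_j = u_j / sqrt(<u_j, u_j>) where u_j is the displayed integer vector. Then <v, e_j> = <v, u_j> / sqrt(<u_j, u_j>), so |<v, e_j>|^2 = <v, u_j>^2 / <u_j, u_j>.
Coefficients: <v, e_1> = -2/sqrt(3), <v, e_2> = -11/sqrt(114), <v, e_3> = 121/sqrt(646).
Square and sum: Σ |<v, e_j>|^2 = 426/17.
Compute ||v||^2 = v·v = 26.
Deficit = 26 − 426/17 = 16/17 ≥ 0, confirming Bessel's inequality. (The deficit equals ||v − Σ <v,e_j> e_j||^2, the squared distance from v to span{e_j}.)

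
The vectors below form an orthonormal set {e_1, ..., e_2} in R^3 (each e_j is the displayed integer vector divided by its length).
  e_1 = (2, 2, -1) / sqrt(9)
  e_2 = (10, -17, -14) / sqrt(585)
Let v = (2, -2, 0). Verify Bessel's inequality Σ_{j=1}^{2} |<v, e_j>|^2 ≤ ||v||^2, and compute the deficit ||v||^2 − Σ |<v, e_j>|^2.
Σ |<v, e_j>|^2 = 324/65; ||v||^2 = 8; deficit = 196/65

Write each e_j = u_j / sqrt(<u_j, u_j>) where u_j is the displayed integer vector. Then <v, e_j> = <v, u_j> / sqrt(<u_j, u_j>), so |<v, e_j>|^2 = <v, u_j>^2 / <u_j, u_j>.
Coefficients: <v, e_1> = 0/sqrt(9), <v, e_2> = 54/sqrt(585).
Square and sum: Σ |<v, e_j>|^2 = 324/65.
Compute ||v||^2 = v·v = 8.
Deficit = 8 − 324/65 = 196/65 ≥ 0, confirming Bessel's inequality. (The deficit equals ||v − Σ <v,e_j> e_j||^2, the squared distance from v to span{e_j}.)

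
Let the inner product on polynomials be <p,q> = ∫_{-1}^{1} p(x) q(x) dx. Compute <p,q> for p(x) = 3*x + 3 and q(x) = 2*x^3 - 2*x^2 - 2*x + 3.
<p,q> = 62/5

Expand the product: p(x)·q(x) = 6*x^4 - 12*x^2 + 3*x + 9.
∫_{-1}^{1} of each monomial x^k gives [2/(k+1) if k even, 0 if k odd]. Integrating term-by-term (or equivalently evaluating the antiderivative F(x) = 6*x^5/5 - 4*x^3 + 3*x^2/2 + 9*x at the endpoints):
  F(1) − F(−1) = 77/10 − (-47/10) = 62/5.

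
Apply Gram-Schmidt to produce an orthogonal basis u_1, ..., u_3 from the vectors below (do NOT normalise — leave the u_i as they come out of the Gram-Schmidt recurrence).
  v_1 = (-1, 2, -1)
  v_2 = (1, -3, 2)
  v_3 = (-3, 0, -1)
Orthogonal basis:
  u_1 = (-1, 2, -1)
  u_2 = (-1/2, 0, 1/2)
  u_3 = (-4/3, -4/3, -4/3)

Apply the Gram-Schmidt recurrence
  u_1 = v_1
  u_i = v_i − Σ_{j<i} ((v_i · u_j) / (u_j · u_j)) · u_j.

Step by step this gives:
  u_1 = (-1, 2, -1)
  u_2 = (-1/2, 0, 1/2)
  u_3 = (-4/3, -4/3, -4/3)

Orthogonality check:
  u_2 · u_1 = 0 (should be 0)
  u_3 · u_1 = 0 (should be 0)
  u_3 · u_2 = 0 (should be 0)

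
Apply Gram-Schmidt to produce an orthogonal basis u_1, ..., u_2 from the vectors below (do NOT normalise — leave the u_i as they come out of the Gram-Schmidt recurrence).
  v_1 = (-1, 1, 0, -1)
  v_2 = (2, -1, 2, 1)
Orthogonal basis:
  u_1 = (-1, 1, 0, -1)
  u_2 = (2/3, 1/3, 2, -1/3)

Apply the Gram-Schmidt recurrence
  u_1 = v_1
  u_i = v_i − Σ_{j<i} ((v_i · u_j) / (u_j · u_j)) · u_j.

Step by step this gives:
  u_1 = (-1, 1, 0, -1)
  u_2 = (2/3, 1/3, 2, -1/3)

Orthogonality check:
  u_2 · u_1 = 0 (should be 0)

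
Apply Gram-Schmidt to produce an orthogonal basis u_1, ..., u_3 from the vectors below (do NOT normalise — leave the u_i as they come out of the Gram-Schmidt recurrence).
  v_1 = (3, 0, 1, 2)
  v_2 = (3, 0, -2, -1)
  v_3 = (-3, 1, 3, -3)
Orthogonal basis:
  u_1 = (3, 0, 1, 2)
  u_2 = (27/14, 0, -33/14, -12/7)
  u_3 = (15/19, 1, 45/19, -45/19)

Apply the Gram-Schmidt recurrence
  u_1 = v_1
  u_i = v_i − Σ_{j<i} ((v_i · u_j) / (u_j · u_j)) · u_j.

Step by step this gives:
  u_1 = (3, 0, 1, 2)
  u_2 = (27/14, 0, -33/14, -12/7)
  u_3 = (15/19, 1, 45/19, -45/19)

Orthogonality check:
  u_2 · u_1 = 0 (should be 0)
  u_3 · u_1 = 0 (should be 0)
  u_3 · u_2 = 0 (should be 0)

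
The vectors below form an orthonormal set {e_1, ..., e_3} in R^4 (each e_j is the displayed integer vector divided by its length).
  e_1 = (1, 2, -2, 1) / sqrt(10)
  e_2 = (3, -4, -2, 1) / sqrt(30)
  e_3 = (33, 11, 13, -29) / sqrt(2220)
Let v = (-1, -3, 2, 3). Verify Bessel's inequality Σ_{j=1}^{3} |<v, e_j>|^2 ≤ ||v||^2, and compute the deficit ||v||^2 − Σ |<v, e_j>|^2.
Σ |<v, e_j>|^2 = 11691/740; ||v||^2 = 23; deficit = 5329/740

Write each e_j = u_j / sqrt(<u_j, u_j>) where u_j is the displayed integer vector. Then <v, e_j> = <v, u_j> / sqrt(<u_j, u_j>), so |<v, e_j>|^2 = <v, u_j>^2 / <u_j, u_j>.
Coefficients: <v, e_1> = -8/sqrt(10), <v, e_2> = 8/sqrt(30), <v, e_3> = -127/sqrt(2220).
Square and sum: Σ |<v, e_j>|^2 = 11691/740.
Compute ||v||^2 = v·v = 23.
Deficit = 23 − 11691/740 = 5329/740 ≥ 0, confirming Bessel's inequality. (The deficit equals ||v − Σ <v,e_j> e_j||^2, the squared distance from v to span{e_j}.)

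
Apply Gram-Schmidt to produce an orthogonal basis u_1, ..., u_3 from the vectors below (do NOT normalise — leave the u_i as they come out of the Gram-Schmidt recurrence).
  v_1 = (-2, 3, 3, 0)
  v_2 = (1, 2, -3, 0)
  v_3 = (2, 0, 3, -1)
Orthogonal basis:
  u_1 = (-2, 3, 3, 0)
  u_2 = (6/11, 59/22, -51/22, 0)
  u_3 = (765/283, 153/283, 357/283, -1)

Apply the Gram-Schmidt recurrence
  u_1 = v_1
  u_i = v_i − Σ_{j<i} ((v_i · u_j) / (u_j · u_j)) · u_j.

Step by step this gives:
  u_1 = (-2, 3, 3, 0)
  u_2 = (6/11, 59/22, -51/22, 0)
  u_3 = (765/283, 153/283, 357/283, -1)

Orthogonality check:
  u_2 · u_1 = 0 (should be 0)
  u_3 · u_1 = 0 (should be 0)
  u_3 · u_2 = 0 (should be 0)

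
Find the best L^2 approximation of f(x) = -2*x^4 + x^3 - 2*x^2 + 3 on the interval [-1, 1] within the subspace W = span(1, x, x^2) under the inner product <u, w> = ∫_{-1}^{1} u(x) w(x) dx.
g(x) = -26*x^2/7 + 3*x/5 + 111/35

The best approximation g ∈ W is the orthogonal projection of f onto W. Writing g = a_0 + a_1 x + a_2 x^2, the coefficients solve the normal equations G · a = b where
  G_{ij} = <φ_i, φ_j> and b_i = <f, φ_i>, with φ_0 = 1, φ_1 = x, φ_2 = x^2.
G =
  [2, 0, 2/3]
  [0, 2/3, 0]
  [2/3, 0, 2/5],
b = (58/15, 2/5, 22/35).
Solving gives a_0 = 111/35, a_1 = 3/5, a_2 = -26/7, so
  g(x) = -26*x^2/7 + 3*x/5 + 111/35.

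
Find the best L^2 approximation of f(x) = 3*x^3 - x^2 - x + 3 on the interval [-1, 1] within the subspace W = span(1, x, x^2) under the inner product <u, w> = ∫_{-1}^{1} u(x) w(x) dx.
g(x) = -x^2 + 4*x/5 + 3

The best approximation g ∈ W is the orthogonal projection of f onto W. Writing g = a_0 + a_1 x + a_2 x^2, the coefficients solve the normal equations G · a = b where
  G_{ij} = <φ_i, φ_j> and b_i = <f, φ_i>, with φ_0 = 1, φ_1 = x, φ_2 = x^2.
G =
  [2, 0, 2/3]
  [0, 2/3, 0]
  [2/3, 0, 2/5],
b = (16/3, 8/15, 8/5).
Solving gives a_0 = 3, a_1 = 4/5, a_2 = -1, so
  g(x) = -x^2 + 4*x/5 + 3.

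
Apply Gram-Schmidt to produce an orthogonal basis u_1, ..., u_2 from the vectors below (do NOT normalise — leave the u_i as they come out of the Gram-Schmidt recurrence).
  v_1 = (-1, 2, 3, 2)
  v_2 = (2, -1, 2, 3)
Orthogonal basis:
  u_1 = (-1, 2, 3, 2)
  u_2 = (22/9, -17/9, 2/3, 19/9)

Apply the Gram-Schmidt recurrence
  u_1 = v_1
  u_i = v_i − Σ_{j<i} ((v_i · u_j) / (u_j · u_j)) · u_j.

Step by step this gives:
  u_1 = (-1, 2, 3, 2)
  u_2 = (22/9, -17/9, 2/3, 19/9)

Orthogonality check:
  u_2 · u_1 = 0 (should be 0)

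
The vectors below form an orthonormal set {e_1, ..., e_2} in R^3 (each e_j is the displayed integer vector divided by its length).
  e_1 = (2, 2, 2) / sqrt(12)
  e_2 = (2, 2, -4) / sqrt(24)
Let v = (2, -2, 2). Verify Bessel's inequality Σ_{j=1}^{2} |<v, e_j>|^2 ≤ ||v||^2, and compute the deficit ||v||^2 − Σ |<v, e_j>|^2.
Σ |<v, e_j>|^2 = 4; ||v||^2 = 12; deficit = 8

Write each e_j = u_j / sqrt(<u_j, u_j>) where u_j is the displayed integer vector. Then <v, e_j> = <v, u_j> / sqrt(<u_j, u_j>), so |<v, e_j>|^2 = <v, u_j>^2 / <u_j, u_j>.
Coefficients: <v, e_1> = 4/sqrt(12), <v, e_2> = -8/sqrt(24).
Square and sum: Σ |<v, e_j>|^2 = 4.
Compute ||v||^2 = v·v = 12.
Deficit = 12 − 4 = 8 ≥ 0, confirming Bessel's inequality. (The deficit equals ||v − Σ <v,e_j> e_j||^2, the squared distance from v to span{e_j}.)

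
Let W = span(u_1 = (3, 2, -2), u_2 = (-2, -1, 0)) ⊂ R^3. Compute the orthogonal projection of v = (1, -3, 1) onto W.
proj_W(v) = (-5/21, -11/21, 34/21)

Set up U = [u_1 | ... | u_2] ∈ R^(3×2). The projector onto W = col(U) is P = U (U^T U)^(-1) U^T.
Compute U^T U =
  [17, -8]
  [-8, 5],
and U^T v = (-5, 1).
Solve U^T U · c = U^T v for the coefficients: c = (-17/21, -23/21). The projection is proj_W(v) = U c.
Check: (v - proj_W(v)) · u_1 = 0  (should be 0).
Check: (v - proj_W(v)) · u_2 = 0  (should be 0).
Result: proj_W(v) = (-5/21, -11/21, 34/21).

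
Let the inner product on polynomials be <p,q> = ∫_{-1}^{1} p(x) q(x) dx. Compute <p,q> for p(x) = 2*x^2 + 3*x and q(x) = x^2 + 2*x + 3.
<p,q> = 44/5

Expand the product: p(x)·q(x) = 2*x^4 + 7*x^3 + 12*x^2 + 9*x.
∫_{-1}^{1} of each monomial x^k gives [2/(k+1) if k even, 0 if k odd]. Integrating term-by-term (or equivalently evaluating the antiderivative F(x) = 2*x^5/5 + 7*x^4/4 + 4*x^3 + 9*x^2/2 at the endpoints):
  F(1) − F(−1) = 213/20 − (37/20) = 44/5.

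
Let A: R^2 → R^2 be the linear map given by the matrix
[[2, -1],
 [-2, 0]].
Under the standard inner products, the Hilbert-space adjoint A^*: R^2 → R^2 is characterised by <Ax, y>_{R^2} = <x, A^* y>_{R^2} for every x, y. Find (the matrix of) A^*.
A^* = A^T =
[[2, -2],
 [-1, 0]]

For real matrices with standard dot products, the defining identity <Ax, y> = <x, A^* y> gives (Ax)^T y = x^T (A^*) y, i.e. x^T A^T y = x^T (A^*) y. Since this holds for all x, y, we must have A^* = A^T. Therefore
A^* =
[[2, -2],
 [-1, 0]].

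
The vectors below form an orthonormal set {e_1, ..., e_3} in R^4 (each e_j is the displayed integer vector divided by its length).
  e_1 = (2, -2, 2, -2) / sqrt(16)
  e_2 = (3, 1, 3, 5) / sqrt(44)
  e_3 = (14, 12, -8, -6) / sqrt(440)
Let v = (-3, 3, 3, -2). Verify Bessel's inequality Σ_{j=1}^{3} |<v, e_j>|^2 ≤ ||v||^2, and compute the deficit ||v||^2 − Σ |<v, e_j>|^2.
Σ |<v, e_j>|^2 = 21/10; ||v||^2 = 31; deficit = 289/10

Write each e_j = u_j / sqrt(<u_j, u_j>) where u_j is the displayed integer vector. Then <v, e_j> = <v, u_j> / sqrt(<u_j, u_j>), so |<v, e_j>|^2 = <v, u_j>^2 / <u_j, u_j>.
Coefficients: <v, e_1> = -2/sqrt(16), <v, e_2> = -7/sqrt(44), <v, e_3> = -18/sqrt(440).
Square and sum: Σ |<v, e_j>|^2 = 21/10.
Compute ||v||^2 = v·v = 31.
Deficit = 31 − 21/10 = 289/10 ≥ 0, confirming Bessel's inequality. (The deficit equals ||v − Σ <v,e_j> e_j||^2, the squared distance from v to span{e_j}.)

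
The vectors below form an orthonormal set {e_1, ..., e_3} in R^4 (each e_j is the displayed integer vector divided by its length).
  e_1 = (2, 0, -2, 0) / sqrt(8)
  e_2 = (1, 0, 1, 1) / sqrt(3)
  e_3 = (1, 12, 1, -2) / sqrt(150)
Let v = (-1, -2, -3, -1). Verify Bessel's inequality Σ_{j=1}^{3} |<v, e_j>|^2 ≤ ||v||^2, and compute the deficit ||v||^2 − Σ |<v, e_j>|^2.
Σ |<v, e_j>|^2 = 371/25; ||v||^2 = 15; deficit = 4/25

Write each e_j = u_j / sqrt(<u_j, u_j>) where u_j is the displayed integer vector. Then <v, e_j> = <v, u_j> / sqrt(<u_j, u_j>), so |<v, e_j>|^2 = <v, u_j>^2 / <u_j, u_j>.
Coefficients: <v, e_1> = 4/sqrt(8), <v, e_2> = -5/sqrt(3), <v, e_3> = -26/sqrt(150).
Square and sum: Σ |<v, e_j>|^2 = 371/25.
Compute ||v||^2 = v·v = 15.
Deficit = 15 − 371/25 = 4/25 ≥ 0, confirming Bessel's inequality. (The deficit equals ||v − Σ <v,e_j> e_j||^2, the squared distance from v to span{e_j}.)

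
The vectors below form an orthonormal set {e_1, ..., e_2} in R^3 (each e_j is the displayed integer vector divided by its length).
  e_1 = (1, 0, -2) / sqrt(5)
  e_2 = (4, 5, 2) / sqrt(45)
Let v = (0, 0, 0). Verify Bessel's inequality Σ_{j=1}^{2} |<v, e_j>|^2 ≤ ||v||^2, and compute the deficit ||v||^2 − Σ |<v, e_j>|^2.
Σ |<v, e_j>|^2 = 0; ||v||^2 = 0; deficit = 0

Write each e_j = u_j / sqrt(<u_j, u_j>) where u_j is the displayed integer vector. Then <v, e_j> = <v, u_j> / sqrt(<u_j, u_j>), so |<v, e_j>|^2 = <v, u_j>^2 / <u_j, u_j>.
Coefficients: <v, e_1> = 0/sqrt(5), <v, e_2> = 0/sqrt(45).
Square and sum: Σ |<v, e_j>|^2 = 0.
Compute ||v||^2 = v·v = 0.
Deficit = 0 − 0 = 0 ≥ 0, confirming Bessel's inequality. (The deficit equals ||v − Σ <v,e_j> e_j||^2, the squared distance from v to span{e_j}.)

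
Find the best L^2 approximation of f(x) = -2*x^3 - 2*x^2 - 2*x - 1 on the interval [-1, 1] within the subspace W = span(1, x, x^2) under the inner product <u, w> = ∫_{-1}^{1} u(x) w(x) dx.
g(x) = -2*x^2 - 16*x/5 - 1

The best approximation g ∈ W is the orthogonal projection of f onto W. Writing g = a_0 + a_1 x + a_2 x^2, the coefficients solve the normal equations G · a = b where
  G_{ij} = <φ_i, φ_j> and b_i = <f, φ_i>, with φ_0 = 1, φ_1 = x, φ_2 = x^2.
G =
  [2, 0, 2/3]
  [0, 2/3, 0]
  [2/3, 0, 2/5],
b = (-10/3, -32/15, -22/15).
Solving gives a_0 = -1, a_1 = -16/5, a_2 = -2, so
  g(x) = -2*x^2 - 16*x/5 - 1.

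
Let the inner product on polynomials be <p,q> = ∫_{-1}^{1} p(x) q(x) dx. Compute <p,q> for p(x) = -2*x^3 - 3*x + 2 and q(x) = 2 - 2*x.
<p,q> = 68/5

Expand the product: p(x)·q(x) = 4*x^4 - 4*x^3 + 6*x^2 - 10*x + 4.
∫_{-1}^{1} of each monomial x^k gives [2/(k+1) if k even, 0 if k odd]. Integrating term-by-term (or equivalently evaluating the antiderivative F(x) = 4*x^5/5 - x^4 + 2*x^3 - 5*x^2 + 4*x at the endpoints):
  F(1) − F(−1) = 4/5 − (-64/5) = 68/5.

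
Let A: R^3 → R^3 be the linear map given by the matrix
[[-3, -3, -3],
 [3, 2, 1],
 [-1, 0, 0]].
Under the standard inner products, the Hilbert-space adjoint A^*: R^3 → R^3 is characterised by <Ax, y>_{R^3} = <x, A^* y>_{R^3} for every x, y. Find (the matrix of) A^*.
A^* = A^T =
[[-3, 3, -1],
 [-3, 2, 0],
 [-3, 1, 0]]

For real matrices with standard dot products, the defining identity <Ax, y> = <x, A^* y> gives (Ax)^T y = x^T (A^*) y, i.e. x^T A^T y = x^T (A^*) y. Since this holds for all x, y, we must have A^* = A^T. Therefore
A^* =
[[-3, 3, -1],
 [-3, 2, 0],
 [-3, 1, 0]].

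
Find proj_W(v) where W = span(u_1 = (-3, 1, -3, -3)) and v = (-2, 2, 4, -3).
proj_W(v) = (-15/28, 5/28, -15/28, -15/28)

Set up U = [u_1 | ... | u_1] ∈ R^(4×1). The projector onto W = col(U) is P = U (U^T U)^(-1) U^T.
Compute U^T U =
  [28],
and U^T v = (5).
Solve U^T U · c = U^T v for the coefficients: c = (5/28). The projection is proj_W(v) = U c.
Check: (v - proj_W(v)) · u_1 = 0  (should be 0).
Result: proj_W(v) = (-15/28, 5/28, -15/28, -15/28).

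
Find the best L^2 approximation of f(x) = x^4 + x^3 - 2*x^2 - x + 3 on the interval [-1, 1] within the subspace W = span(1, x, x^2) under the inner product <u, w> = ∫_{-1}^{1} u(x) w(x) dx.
g(x) = -8*x^2/7 - 2*x/5 + 102/35

The best approximation g ∈ W is the orthogonal projection of f onto W. Writing g = a_0 + a_1 x + a_2 x^2, the coefficients solve the normal equations G · a = b where
  G_{ij} = <φ_i, φ_j> and b_i = <f, φ_i>, with φ_0 = 1, φ_1 = x, φ_2 = x^2.
G =
  [2, 0, 2/3]
  [0, 2/3, 0]
  [2/3, 0, 2/5],
b = (76/15, -4/15, 52/35).
Solving gives a_0 = 102/35, a_1 = -2/5, a_2 = -8/7, so
  g(x) = -8*x^2/7 - 2*x/5 + 102/35.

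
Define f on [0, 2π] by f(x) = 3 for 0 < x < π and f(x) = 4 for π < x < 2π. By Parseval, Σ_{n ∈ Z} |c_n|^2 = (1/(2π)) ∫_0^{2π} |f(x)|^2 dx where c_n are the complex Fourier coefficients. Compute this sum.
Σ |c_n|^2 = 25/2

Parseval equates the L^2 energy of f (normalised by 1/(2π)) with the ℓ^2 sum of its Fourier coefficients: (1/(2π)) ∫_0^{2π} |f|^2 = Σ |c_n|^2.
Compute the left side: (1/(2π)) [∫_0^π 3^2 dx + ∫_π^{2π} 4^2 dx] = (1/(2π)) · (9π + 16π) = (9 + 16)/2 = 25/2.
So Σ_{n ∈ Z} |c_n|^2 = 25/2.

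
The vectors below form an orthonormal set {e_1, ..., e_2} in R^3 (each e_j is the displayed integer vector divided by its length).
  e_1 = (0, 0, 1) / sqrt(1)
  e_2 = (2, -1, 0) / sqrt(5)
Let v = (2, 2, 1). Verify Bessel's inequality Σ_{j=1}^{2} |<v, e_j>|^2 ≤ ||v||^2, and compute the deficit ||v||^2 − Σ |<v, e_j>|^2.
Σ |<v, e_j>|^2 = 9/5; ||v||^2 = 9; deficit = 36/5

Write each e_j = u_j / sqrt(<u_j, u_j>) where u_j is the displayed integer vector. Then <v, e_j> = <v, u_j> / sqrt(<u_j, u_j>), so |<v, e_j>|^2 = <v, u_j>^2 / <u_j, u_j>.
Coefficients: <v, e_1> = 1/sqrt(1), <v, e_2> = 2/sqrt(5).
Square and sum: Σ |<v, e_j>|^2 = 9/5.
Compute ||v||^2 = v·v = 9.
Deficit = 9 − 9/5 = 36/5 ≥ 0, confirming Bessel's inequality. (The deficit equals ||v − Σ <v,e_j> e_j||^2, the squared distance from v to span{e_j}.)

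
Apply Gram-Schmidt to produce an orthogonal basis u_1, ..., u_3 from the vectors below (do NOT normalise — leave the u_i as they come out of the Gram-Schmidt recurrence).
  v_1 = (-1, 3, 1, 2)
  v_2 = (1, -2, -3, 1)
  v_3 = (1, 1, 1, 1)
Orthogonal basis:
  u_1 = (-1, 3, 1, 2)
  u_2 = (7/15, -2/5, -37/15, 31/15)
  u_3 = (31/23, -2/161, 95/161, 64/161)

Apply the Gram-Schmidt recurrence
  u_1 = v_1
  u_i = v_i − Σ_{j<i} ((v_i · u_j) / (u_j · u_j)) · u_j.

Step by step this gives:
  u_1 = (-1, 3, 1, 2)
  u_2 = (7/15, -2/5, -37/15, 31/15)
  u_3 = (31/23, -2/161, 95/161, 64/161)

Orthogonality check:
  u_2 · u_1 = 0 (should be 0)
  u_3 · u_1 = 0 (should be 0)
  u_3 · u_2 = 0 (should be 0)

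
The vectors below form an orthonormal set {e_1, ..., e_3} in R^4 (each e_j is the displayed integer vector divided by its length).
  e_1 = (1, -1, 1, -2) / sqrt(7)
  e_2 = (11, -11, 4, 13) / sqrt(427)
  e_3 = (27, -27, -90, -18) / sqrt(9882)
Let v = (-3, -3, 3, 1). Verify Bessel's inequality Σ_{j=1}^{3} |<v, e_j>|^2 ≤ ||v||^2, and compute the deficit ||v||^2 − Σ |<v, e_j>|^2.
Σ |<v, e_j>|^2 = 10; ||v||^2 = 28; deficit = 18

Write each e_j = u_j / sqrt(<u_j, u_j>) where u_j is the displayed integer vector. Then <v, e_j> = <v, u_j> / sqrt(<u_j, u_j>), so |<v, e_j>|^2 = <v, u_j>^2 / <u_j, u_j>.
Coefficients: <v, e_1> = 1/sqrt(7), <v, e_2> = 25/sqrt(427), <v, e_3> = -288/sqrt(9882).
Square and sum: Σ |<v, e_j>|^2 = 10.
Compute ||v||^2 = v·v = 28.
Deficit = 28 − 10 = 18 ≥ 0, confirming Bessel's inequality. (The deficit equals ||v − Σ <v,e_j> e_j||^2, the squared distance from v to span{e_j}.)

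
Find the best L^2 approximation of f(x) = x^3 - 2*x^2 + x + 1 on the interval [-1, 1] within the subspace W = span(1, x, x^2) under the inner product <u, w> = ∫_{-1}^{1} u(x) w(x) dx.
g(x) = -2*x^2 + 8*x/5 + 1

The best approximation g ∈ W is the orthogonal projection of f onto W. Writing g = a_0 + a_1 x + a_2 x^2, the coefficients solve the normal equations G · a = b where
  G_{ij} = <φ_i, φ_j> and b_i = <f, φ_i>, with φ_0 = 1, φ_1 = x, φ_2 = x^2.
G =
  [2, 0, 2/3]
  [0, 2/3, 0]
  [2/3, 0, 2/5],
b = (2/3, 16/15, -2/15).
Solving gives a_0 = 1, a_1 = 8/5, a_2 = -2, so
  g(x) = -2*x^2 + 8*x/5 + 1.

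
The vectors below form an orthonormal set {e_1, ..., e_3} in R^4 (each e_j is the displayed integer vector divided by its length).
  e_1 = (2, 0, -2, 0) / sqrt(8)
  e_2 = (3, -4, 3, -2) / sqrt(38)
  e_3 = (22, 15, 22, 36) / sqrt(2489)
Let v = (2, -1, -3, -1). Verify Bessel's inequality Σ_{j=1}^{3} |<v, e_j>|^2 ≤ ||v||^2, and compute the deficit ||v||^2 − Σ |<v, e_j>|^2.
Σ |<v, e_j>|^2 = 1949/131; ||v||^2 = 15; deficit = 16/131

Write each e_j = u_j / sqrt(<u_j, u_j>) where u_j is the displayed integer vector. Then <v, e_j> = <v, u_j> / sqrt(<u_j, u_j>), so |<v, e_j>|^2 = <v, u_j>^2 / <u_j, u_j>.
Coefficients: <v, e_1> = 10/sqrt(8), <v, e_2> = 3/sqrt(38), <v, e_3> = -73/sqrt(2489).
Square and sum: Σ |<v, e_j>|^2 = 1949/131.
Compute ||v||^2 = v·v = 15.
Deficit = 15 − 1949/131 = 16/131 ≥ 0, confirming Bessel's inequality. (The deficit equals ||v − Σ <v,e_j> e_j||^2, the squared distance from v to span{e_j}.)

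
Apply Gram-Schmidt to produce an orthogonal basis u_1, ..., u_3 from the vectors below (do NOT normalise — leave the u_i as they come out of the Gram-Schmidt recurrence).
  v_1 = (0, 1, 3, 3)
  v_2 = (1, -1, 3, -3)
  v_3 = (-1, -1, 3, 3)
Orthogonal basis:
  u_1 = (0, 1, 3, 3)
  u_2 = (1, -18/19, 60/19, -54/19)
  u_3 = (-396/379, -702/379, 66/379, 168/379)

Apply the Gram-Schmidt recurrence
  u_1 = v_1
  u_i = v_i − Σ_{j<i} ((v_i · u_j) / (u_j · u_j)) · u_j.

Step by step this gives:
  u_1 = (0, 1, 3, 3)
  u_2 = (1, -18/19, 60/19, -54/19)
  u_3 = (-396/379, -702/379, 66/379, 168/379)

Orthogonality check:
  u_2 · u_1 = 0 (should be 0)
  u_3 · u_1 = 0 (should be 0)
  u_3 · u_2 = 0 (should be 0)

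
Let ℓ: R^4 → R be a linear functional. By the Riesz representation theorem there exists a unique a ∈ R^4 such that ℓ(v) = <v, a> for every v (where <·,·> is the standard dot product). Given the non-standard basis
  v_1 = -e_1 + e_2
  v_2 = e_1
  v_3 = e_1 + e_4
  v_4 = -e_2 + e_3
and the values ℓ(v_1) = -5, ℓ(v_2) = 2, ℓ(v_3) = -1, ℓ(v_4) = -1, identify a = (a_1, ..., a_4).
a = (2, -3, -4, -3)

Write a = (a_1, ..., a_4) in the standard basis. For each basis vector v_i, ℓ(v_i) = <v_i, a> is a linear equation in the a_j's. Collect the n equations into a matrix system V a = ℓ, where row i of V is v_i (expressed in the standard basis). Since V is invertible (lower-triangular with 1s on the diagonal, up to permutation), solve by back-substitution:
  V =
[[-1, 1, 0, 0],
 [1, 0, 0, 0],
 [1, 0, 0, 1],
 [0, -1, 1, 0]]
  V a = (-5, 2, -1, -1)
Solving gives a = (2, -3, -4, -3).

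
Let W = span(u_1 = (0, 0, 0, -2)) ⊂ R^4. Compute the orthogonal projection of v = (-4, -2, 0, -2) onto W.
proj_W(v) = (0, 0, 0, -2)

Set up U = [u_1 | ... | u_1] ∈ R^(4×1). The projector onto W = col(U) is P = U (U^T U)^(-1) U^T.
Compute U^T U =
  [4],
and U^T v = (4).
Solve U^T U · c = U^T v for the coefficients: c = (1). The projection is proj_W(v) = U c.
Check: (v - proj_W(v)) · u_1 = 0  (should be 0).
Result: proj_W(v) = (0, 0, 0, -2).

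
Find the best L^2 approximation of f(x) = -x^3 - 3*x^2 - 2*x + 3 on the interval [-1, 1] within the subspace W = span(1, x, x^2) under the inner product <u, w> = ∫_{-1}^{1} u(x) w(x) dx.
g(x) = -3*x^2 - 13*x/5 + 3

The best approximation g ∈ W is the orthogonal projection of f onto W. Writing g = a_0 + a_1 x + a_2 x^2, the coefficients solve the normal equations G · a = b where
  G_{ij} = <φ_i, φ_j> and b_i = <f, φ_i>, with φ_0 = 1, φ_1 = x, φ_2 = x^2.
G =
  [2, 0, 2/3]
  [0, 2/3, 0]
  [2/3, 0, 2/5],
b = (4, -26/15, 4/5).
Solving gives a_0 = 3, a_1 = -13/5, a_2 = -3, so
  g(x) = -3*x^2 - 13*x/5 + 3.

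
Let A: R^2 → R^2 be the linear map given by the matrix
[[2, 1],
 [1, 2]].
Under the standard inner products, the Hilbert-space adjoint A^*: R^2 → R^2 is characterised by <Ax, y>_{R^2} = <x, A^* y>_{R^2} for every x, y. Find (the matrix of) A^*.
A^* = A^T =
[[2, 1],
 [1, 2]]

For real matrices with standard dot products, the defining identity <Ax, y> = <x, A^* y> gives (Ax)^T y = x^T (A^*) y, i.e. x^T A^T y = x^T (A^*) y. Since this holds for all x, y, we must have A^* = A^T. Therefore
A^* =
[[2, 1],
 [1, 2]].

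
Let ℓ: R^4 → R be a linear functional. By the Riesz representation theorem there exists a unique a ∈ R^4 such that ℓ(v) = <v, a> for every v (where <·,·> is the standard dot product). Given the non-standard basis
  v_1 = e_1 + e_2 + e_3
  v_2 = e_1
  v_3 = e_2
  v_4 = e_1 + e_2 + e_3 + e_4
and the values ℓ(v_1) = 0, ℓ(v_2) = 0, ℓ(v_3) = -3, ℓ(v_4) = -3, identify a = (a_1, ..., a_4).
a = (0, -3, 3, -3)

Write a = (a_1, ..., a_4) in the standard basis. For each basis vector v_i, ℓ(v_i) = <v_i, a> is a linear equation in the a_j's. Collect the n equations into a matrix system V a = ℓ, where row i of V is v_i (expressed in the standard basis). Since V is invertible (lower-triangular with 1s on the diagonal, up to permutation), solve by back-substitution:
  V =
[[1, 1, 1, 0],
 [1, 0, 0, 0],
 [0, 1, 0, 0],
 [1, 1, 1, 1]]
  V a = (0, 0, -3, -3)
Solving gives a = (0, -3, 3, -3).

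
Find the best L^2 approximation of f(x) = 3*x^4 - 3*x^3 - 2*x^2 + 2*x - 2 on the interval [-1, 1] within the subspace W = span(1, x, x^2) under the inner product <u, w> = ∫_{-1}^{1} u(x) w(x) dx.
g(x) = 4*x^2/7 + x/5 - 79/35

The best approximation g ∈ W is the orthogonal projection of f onto W. Writing g = a_0 + a_1 x + a_2 x^2, the coefficients solve the normal equations G · a = b where
  G_{ij} = <φ_i, φ_j> and b_i = <f, φ_i>, with φ_0 = 1, φ_1 = x, φ_2 = x^2.
G =
  [2, 0, 2/3]
  [0, 2/3, 0]
  [2/3, 0, 2/5],
b = (-62/15, 2/15, -134/105).
Solving gives a_0 = -79/35, a_1 = 1/5, a_2 = 4/7, so
  g(x) = 4*x^2/7 + x/5 - 79/35.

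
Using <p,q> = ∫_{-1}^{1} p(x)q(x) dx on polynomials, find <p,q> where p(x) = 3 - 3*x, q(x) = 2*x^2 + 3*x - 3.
<p,q> = -20

Expand the product: p(x)·q(x) = -6*x^3 - 3*x^2 + 18*x - 9.
∫_{-1}^{1} of each monomial x^k gives [2/(k+1) if k even, 0 if k odd]. Integrating term-by-term (or equivalently evaluating the antiderivative F(x) = -3*x^4/2 - x^3 + 9*x^2 - 9*x at the endpoints):
  F(1) − F(−1) = -5/2 − (35/2) = -20.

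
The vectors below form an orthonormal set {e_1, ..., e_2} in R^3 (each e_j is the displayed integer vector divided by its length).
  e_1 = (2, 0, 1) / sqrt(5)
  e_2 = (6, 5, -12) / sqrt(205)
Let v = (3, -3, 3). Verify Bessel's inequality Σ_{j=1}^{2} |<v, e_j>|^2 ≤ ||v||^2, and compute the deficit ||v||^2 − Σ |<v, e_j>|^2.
Σ |<v, e_j>|^2 = 882/41; ||v||^2 = 27; deficit = 225/41

Write each e_j = u_j / sqrt(<u_j, u_j>) where u_j is the displayed integer vector. Then <v, e_j> = <v, u_j> / sqrt(<u_j, u_j>), so |<v, e_j>|^2 = <v, u_j>^2 / <u_j, u_j>.
Coefficients: <v, e_1> = 9/sqrt(5), <v, e_2> = -33/sqrt(205).
Square and sum: Σ |<v, e_j>|^2 = 882/41.
Compute ||v||^2 = v·v = 27.
Deficit = 27 − 882/41 = 225/41 ≥ 0, confirming Bessel's inequality. (The deficit equals ||v − Σ <v,e_j> e_j||^2, the squared distance from v to span{e_j}.)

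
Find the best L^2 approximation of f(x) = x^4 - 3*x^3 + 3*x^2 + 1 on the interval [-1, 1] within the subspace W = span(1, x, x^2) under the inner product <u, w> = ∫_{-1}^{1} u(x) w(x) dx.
g(x) = 27*x^2/7 - 9*x/5 + 32/35

The best approximation g ∈ W is the orthogonal projection of f onto W. Writing g = a_0 + a_1 x + a_2 x^2, the coefficients solve the normal equations G · a = b where
  G_{ij} = <φ_i, φ_j> and b_i = <f, φ_i>, with φ_0 = 1, φ_1 = x, φ_2 = x^2.
G =
  [2, 0, 2/3]
  [0, 2/3, 0]
  [2/3, 0, 2/5],
b = (22/5, -6/5, 226/105).
Solving gives a_0 = 32/35, a_1 = -9/5, a_2 = 27/7, so
  g(x) = 27*x^2/7 - 9*x/5 + 32/35.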